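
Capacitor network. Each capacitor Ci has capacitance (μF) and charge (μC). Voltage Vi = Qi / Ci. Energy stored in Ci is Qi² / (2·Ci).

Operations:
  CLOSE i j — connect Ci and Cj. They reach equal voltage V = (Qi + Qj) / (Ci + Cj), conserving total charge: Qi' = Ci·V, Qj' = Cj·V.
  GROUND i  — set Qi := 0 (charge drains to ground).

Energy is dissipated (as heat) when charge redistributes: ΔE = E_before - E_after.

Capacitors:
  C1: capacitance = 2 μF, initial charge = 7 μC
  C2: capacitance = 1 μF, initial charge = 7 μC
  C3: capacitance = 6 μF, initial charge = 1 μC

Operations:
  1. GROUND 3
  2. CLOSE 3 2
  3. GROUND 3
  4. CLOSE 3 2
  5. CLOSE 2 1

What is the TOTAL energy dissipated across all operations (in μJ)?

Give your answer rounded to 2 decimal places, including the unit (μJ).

Answer: 28.27 μJ

Derivation:
Initial: C1(2μF, Q=7μC, V=3.50V), C2(1μF, Q=7μC, V=7.00V), C3(6μF, Q=1μC, V=0.17V)
Op 1: GROUND 3: Q3=0; energy lost=0.083
Op 2: CLOSE 3-2: Q_total=7.00, C_total=7.00, V=1.00; Q3=6.00, Q2=1.00; dissipated=21.000
Op 3: GROUND 3: Q3=0; energy lost=3.000
Op 4: CLOSE 3-2: Q_total=1.00, C_total=7.00, V=0.14; Q3=0.86, Q2=0.14; dissipated=0.429
Op 5: CLOSE 2-1: Q_total=7.14, C_total=3.00, V=2.38; Q2=2.38, Q1=4.76; dissipated=3.757
Total dissipated: 28.269 μJ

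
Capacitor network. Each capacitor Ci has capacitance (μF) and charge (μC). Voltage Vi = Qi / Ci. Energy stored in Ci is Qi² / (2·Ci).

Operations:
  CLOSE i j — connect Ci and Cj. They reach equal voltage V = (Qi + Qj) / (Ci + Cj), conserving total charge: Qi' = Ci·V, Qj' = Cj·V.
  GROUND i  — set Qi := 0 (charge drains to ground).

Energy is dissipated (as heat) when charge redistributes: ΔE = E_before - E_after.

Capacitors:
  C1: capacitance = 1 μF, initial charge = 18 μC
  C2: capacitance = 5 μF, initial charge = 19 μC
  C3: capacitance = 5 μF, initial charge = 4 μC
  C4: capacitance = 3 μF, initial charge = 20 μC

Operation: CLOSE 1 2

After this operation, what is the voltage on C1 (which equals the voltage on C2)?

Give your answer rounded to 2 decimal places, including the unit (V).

Answer: 6.17 V

Derivation:
Initial: C1(1μF, Q=18μC, V=18.00V), C2(5μF, Q=19μC, V=3.80V), C3(5μF, Q=4μC, V=0.80V), C4(3μF, Q=20μC, V=6.67V)
Op 1: CLOSE 1-2: Q_total=37.00, C_total=6.00, V=6.17; Q1=6.17, Q2=30.83; dissipated=84.017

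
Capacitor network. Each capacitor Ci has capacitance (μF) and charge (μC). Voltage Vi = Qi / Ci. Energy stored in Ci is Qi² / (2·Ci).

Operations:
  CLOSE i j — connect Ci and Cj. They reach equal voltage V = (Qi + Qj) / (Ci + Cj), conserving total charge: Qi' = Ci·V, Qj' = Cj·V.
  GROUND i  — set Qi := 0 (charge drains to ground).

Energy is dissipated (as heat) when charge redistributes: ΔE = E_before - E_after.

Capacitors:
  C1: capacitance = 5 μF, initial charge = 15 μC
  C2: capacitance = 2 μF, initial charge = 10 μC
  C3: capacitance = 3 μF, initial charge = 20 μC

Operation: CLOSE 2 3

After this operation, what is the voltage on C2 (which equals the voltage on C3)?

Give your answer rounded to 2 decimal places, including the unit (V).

Initial: C1(5μF, Q=15μC, V=3.00V), C2(2μF, Q=10μC, V=5.00V), C3(3μF, Q=20μC, V=6.67V)
Op 1: CLOSE 2-3: Q_total=30.00, C_total=5.00, V=6.00; Q2=12.00, Q3=18.00; dissipated=1.667

Answer: 6.00 V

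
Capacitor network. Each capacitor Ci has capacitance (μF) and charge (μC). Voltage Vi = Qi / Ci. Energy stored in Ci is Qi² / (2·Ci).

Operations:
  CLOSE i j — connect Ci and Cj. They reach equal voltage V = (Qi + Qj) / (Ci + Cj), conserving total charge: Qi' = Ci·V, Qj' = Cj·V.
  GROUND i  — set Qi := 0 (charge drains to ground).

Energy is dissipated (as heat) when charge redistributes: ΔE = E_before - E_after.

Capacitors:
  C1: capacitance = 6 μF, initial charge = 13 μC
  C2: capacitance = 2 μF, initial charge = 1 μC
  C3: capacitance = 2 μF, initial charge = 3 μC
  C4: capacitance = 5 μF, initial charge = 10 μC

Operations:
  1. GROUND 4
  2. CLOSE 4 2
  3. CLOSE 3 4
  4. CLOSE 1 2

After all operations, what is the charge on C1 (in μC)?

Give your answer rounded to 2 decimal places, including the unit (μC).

Answer: 9.96 μC

Derivation:
Initial: C1(6μF, Q=13μC, V=2.17V), C2(2μF, Q=1μC, V=0.50V), C3(2μF, Q=3μC, V=1.50V), C4(5μF, Q=10μC, V=2.00V)
Op 1: GROUND 4: Q4=0; energy lost=10.000
Op 2: CLOSE 4-2: Q_total=1.00, C_total=7.00, V=0.14; Q4=0.71, Q2=0.29; dissipated=0.179
Op 3: CLOSE 3-4: Q_total=3.71, C_total=7.00, V=0.53; Q3=1.06, Q4=2.65; dissipated=1.316
Op 4: CLOSE 1-2: Q_total=13.29, C_total=8.00, V=1.66; Q1=9.96, Q2=3.32; dissipated=3.072
Final charges: Q1=9.96, Q2=3.32, Q3=1.06, Q4=2.65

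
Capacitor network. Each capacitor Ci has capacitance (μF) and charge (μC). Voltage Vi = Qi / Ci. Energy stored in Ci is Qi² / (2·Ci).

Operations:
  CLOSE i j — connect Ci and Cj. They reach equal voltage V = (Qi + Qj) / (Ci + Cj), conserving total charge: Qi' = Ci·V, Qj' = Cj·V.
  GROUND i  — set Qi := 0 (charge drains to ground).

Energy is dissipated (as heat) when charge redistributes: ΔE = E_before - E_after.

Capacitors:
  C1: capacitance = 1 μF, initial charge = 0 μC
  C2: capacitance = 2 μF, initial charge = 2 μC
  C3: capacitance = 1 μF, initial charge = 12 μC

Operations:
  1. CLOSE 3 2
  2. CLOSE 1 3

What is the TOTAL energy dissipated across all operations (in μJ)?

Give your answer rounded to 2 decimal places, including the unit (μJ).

Initial: C1(1μF, Q=0μC, V=0.00V), C2(2μF, Q=2μC, V=1.00V), C3(1μF, Q=12μC, V=12.00V)
Op 1: CLOSE 3-2: Q_total=14.00, C_total=3.00, V=4.67; Q3=4.67, Q2=9.33; dissipated=40.333
Op 2: CLOSE 1-3: Q_total=4.67, C_total=2.00, V=2.33; Q1=2.33, Q3=2.33; dissipated=5.444
Total dissipated: 45.778 μJ

Answer: 45.78 μJ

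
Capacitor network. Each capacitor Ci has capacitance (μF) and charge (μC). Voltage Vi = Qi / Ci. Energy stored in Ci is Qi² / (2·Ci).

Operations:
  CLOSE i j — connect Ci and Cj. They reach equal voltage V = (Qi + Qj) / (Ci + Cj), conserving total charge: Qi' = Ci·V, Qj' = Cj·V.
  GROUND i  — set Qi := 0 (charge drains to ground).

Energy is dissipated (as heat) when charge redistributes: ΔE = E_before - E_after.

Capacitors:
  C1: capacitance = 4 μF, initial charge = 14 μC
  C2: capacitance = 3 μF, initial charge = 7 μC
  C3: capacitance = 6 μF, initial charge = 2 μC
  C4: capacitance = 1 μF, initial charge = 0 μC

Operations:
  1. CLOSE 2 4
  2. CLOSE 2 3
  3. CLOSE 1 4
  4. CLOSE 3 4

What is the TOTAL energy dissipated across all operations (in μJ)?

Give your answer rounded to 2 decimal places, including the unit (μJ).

Answer: 7.63 μJ

Derivation:
Initial: C1(4μF, Q=14μC, V=3.50V), C2(3μF, Q=7μC, V=2.33V), C3(6μF, Q=2μC, V=0.33V), C4(1μF, Q=0μC, V=0.00V)
Op 1: CLOSE 2-4: Q_total=7.00, C_total=4.00, V=1.75; Q2=5.25, Q4=1.75; dissipated=2.042
Op 2: CLOSE 2-3: Q_total=7.25, C_total=9.00, V=0.81; Q2=2.42, Q3=4.83; dissipated=2.007
Op 3: CLOSE 1-4: Q_total=15.75, C_total=5.00, V=3.15; Q1=12.60, Q4=3.15; dissipated=1.225
Op 4: CLOSE 3-4: Q_total=7.98, C_total=7.00, V=1.14; Q3=6.84, Q4=1.14; dissipated=2.356
Total dissipated: 7.629 μJ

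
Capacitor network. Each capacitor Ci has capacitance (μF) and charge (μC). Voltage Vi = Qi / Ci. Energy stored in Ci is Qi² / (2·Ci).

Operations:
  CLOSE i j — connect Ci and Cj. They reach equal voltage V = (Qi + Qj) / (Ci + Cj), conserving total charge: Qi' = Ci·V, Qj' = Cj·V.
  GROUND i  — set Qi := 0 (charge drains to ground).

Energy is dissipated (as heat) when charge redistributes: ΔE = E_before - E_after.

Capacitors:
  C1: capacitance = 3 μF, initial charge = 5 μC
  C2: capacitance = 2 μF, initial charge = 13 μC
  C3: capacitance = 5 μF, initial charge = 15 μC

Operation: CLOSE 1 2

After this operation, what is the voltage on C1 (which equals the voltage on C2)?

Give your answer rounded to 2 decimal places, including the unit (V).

Answer: 3.60 V

Derivation:
Initial: C1(3μF, Q=5μC, V=1.67V), C2(2μF, Q=13μC, V=6.50V), C3(5μF, Q=15μC, V=3.00V)
Op 1: CLOSE 1-2: Q_total=18.00, C_total=5.00, V=3.60; Q1=10.80, Q2=7.20; dissipated=14.017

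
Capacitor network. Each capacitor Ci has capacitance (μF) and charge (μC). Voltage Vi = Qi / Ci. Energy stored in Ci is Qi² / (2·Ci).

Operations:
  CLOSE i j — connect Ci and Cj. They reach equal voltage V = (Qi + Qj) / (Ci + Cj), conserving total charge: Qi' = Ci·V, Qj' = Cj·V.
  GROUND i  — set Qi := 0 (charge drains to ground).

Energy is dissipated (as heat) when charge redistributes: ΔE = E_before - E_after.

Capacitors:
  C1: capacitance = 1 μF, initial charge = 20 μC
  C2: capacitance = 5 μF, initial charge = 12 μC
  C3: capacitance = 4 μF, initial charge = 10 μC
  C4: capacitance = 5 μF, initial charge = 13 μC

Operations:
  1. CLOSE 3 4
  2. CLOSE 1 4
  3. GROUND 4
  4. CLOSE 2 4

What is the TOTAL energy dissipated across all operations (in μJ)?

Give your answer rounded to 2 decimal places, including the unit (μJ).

Answer: 208.62 μJ

Derivation:
Initial: C1(1μF, Q=20μC, V=20.00V), C2(5μF, Q=12μC, V=2.40V), C3(4μF, Q=10μC, V=2.50V), C4(5μF, Q=13μC, V=2.60V)
Op 1: CLOSE 3-4: Q_total=23.00, C_total=9.00, V=2.56; Q3=10.22, Q4=12.78; dissipated=0.011
Op 2: CLOSE 1-4: Q_total=32.78, C_total=6.00, V=5.46; Q1=5.46, Q4=27.31; dissipated=126.795
Op 3: GROUND 4: Q4=0; energy lost=74.610
Op 4: CLOSE 2-4: Q_total=12.00, C_total=10.00, V=1.20; Q2=6.00, Q4=6.00; dissipated=7.200
Total dissipated: 208.616 μJ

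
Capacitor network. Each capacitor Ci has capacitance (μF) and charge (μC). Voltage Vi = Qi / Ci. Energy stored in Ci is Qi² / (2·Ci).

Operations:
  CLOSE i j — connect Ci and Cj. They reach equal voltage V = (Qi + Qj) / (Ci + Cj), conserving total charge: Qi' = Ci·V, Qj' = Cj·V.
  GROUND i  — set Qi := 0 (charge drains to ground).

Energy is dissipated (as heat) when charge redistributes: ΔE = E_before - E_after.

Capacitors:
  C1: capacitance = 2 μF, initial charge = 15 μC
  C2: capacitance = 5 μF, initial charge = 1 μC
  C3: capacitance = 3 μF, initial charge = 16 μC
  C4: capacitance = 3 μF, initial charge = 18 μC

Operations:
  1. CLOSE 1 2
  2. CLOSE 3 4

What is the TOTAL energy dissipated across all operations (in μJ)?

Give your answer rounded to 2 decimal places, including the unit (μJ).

Initial: C1(2μF, Q=15μC, V=7.50V), C2(5μF, Q=1μC, V=0.20V), C3(3μF, Q=16μC, V=5.33V), C4(3μF, Q=18μC, V=6.00V)
Op 1: CLOSE 1-2: Q_total=16.00, C_total=7.00, V=2.29; Q1=4.57, Q2=11.43; dissipated=38.064
Op 2: CLOSE 3-4: Q_total=34.00, C_total=6.00, V=5.67; Q3=17.00, Q4=17.00; dissipated=0.333
Total dissipated: 38.398 μJ

Answer: 38.40 μJ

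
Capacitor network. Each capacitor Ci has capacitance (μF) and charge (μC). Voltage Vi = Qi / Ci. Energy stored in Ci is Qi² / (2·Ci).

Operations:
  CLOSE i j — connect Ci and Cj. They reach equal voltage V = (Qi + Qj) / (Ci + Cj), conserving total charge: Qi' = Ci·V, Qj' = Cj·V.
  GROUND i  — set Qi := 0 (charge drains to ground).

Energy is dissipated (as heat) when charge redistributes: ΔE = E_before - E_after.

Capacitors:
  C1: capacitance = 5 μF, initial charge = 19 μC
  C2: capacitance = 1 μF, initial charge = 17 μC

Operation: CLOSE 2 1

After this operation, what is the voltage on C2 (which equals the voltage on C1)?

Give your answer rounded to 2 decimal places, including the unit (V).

Initial: C1(5μF, Q=19μC, V=3.80V), C2(1μF, Q=17μC, V=17.00V)
Op 1: CLOSE 2-1: Q_total=36.00, C_total=6.00, V=6.00; Q2=6.00, Q1=30.00; dissipated=72.600

Answer: 6.00 V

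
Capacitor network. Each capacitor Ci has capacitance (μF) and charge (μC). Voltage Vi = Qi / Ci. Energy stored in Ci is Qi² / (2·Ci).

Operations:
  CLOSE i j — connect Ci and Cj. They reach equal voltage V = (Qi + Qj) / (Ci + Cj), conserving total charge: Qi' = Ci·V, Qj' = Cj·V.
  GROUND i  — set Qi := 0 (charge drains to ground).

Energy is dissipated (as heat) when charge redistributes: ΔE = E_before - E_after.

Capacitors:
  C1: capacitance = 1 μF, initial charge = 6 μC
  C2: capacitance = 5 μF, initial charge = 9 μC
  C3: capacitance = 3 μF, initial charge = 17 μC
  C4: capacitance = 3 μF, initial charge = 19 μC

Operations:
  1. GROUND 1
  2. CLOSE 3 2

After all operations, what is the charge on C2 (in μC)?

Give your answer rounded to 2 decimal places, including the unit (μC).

Answer: 16.25 μC

Derivation:
Initial: C1(1μF, Q=6μC, V=6.00V), C2(5μF, Q=9μC, V=1.80V), C3(3μF, Q=17μC, V=5.67V), C4(3μF, Q=19μC, V=6.33V)
Op 1: GROUND 1: Q1=0; energy lost=18.000
Op 2: CLOSE 3-2: Q_total=26.00, C_total=8.00, V=3.25; Q3=9.75, Q2=16.25; dissipated=14.017
Final charges: Q1=0.00, Q2=16.25, Q3=9.75, Q4=19.00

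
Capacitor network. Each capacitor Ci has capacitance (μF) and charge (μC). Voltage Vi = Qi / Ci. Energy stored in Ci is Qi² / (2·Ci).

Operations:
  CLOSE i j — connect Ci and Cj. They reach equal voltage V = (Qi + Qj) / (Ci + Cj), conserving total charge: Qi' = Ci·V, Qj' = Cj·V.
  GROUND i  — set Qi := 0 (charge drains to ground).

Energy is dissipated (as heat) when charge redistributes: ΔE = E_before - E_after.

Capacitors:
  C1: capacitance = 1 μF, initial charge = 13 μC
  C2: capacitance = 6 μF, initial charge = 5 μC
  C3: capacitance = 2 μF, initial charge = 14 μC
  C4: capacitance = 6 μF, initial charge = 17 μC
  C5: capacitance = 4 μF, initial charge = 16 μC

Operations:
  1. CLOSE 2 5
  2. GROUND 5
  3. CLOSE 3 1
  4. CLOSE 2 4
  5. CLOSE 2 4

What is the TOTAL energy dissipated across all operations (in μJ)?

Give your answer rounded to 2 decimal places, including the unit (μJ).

Answer: 33.66 μJ

Derivation:
Initial: C1(1μF, Q=13μC, V=13.00V), C2(6μF, Q=5μC, V=0.83V), C3(2μF, Q=14μC, V=7.00V), C4(6μF, Q=17μC, V=2.83V), C5(4μF, Q=16μC, V=4.00V)
Op 1: CLOSE 2-5: Q_total=21.00, C_total=10.00, V=2.10; Q2=12.60, Q5=8.40; dissipated=12.033
Op 2: GROUND 5: Q5=0; energy lost=8.820
Op 3: CLOSE 3-1: Q_total=27.00, C_total=3.00, V=9.00; Q3=18.00, Q1=9.00; dissipated=12.000
Op 4: CLOSE 2-4: Q_total=29.60, C_total=12.00, V=2.47; Q2=14.80, Q4=14.80; dissipated=0.807
Op 5: CLOSE 2-4: Q_total=29.60, C_total=12.00, V=2.47; Q2=14.80, Q4=14.80; dissipated=0.000
Total dissipated: 33.660 μJ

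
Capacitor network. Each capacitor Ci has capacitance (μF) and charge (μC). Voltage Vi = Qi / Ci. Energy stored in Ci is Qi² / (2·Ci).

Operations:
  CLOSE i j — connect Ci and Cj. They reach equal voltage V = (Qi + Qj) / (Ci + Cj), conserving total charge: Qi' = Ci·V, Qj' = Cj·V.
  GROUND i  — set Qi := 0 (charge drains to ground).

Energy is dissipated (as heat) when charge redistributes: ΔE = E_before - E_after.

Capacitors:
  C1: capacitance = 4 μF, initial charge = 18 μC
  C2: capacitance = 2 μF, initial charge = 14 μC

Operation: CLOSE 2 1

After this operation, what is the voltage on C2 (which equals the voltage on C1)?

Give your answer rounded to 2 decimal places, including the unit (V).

Answer: 5.33 V

Derivation:
Initial: C1(4μF, Q=18μC, V=4.50V), C2(2μF, Q=14μC, V=7.00V)
Op 1: CLOSE 2-1: Q_total=32.00, C_total=6.00, V=5.33; Q2=10.67, Q1=21.33; dissipated=4.167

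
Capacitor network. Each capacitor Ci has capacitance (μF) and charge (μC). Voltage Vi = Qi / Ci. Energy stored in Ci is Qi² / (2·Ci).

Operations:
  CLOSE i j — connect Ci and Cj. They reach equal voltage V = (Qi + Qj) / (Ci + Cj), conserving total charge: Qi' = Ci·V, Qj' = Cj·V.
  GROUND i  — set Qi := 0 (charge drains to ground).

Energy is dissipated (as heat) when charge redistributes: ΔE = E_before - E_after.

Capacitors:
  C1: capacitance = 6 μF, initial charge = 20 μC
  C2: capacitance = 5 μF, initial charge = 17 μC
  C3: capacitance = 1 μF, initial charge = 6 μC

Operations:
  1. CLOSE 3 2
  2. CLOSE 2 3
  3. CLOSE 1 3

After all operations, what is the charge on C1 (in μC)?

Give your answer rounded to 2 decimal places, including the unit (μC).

Initial: C1(6μF, Q=20μC, V=3.33V), C2(5μF, Q=17μC, V=3.40V), C3(1μF, Q=6μC, V=6.00V)
Op 1: CLOSE 3-2: Q_total=23.00, C_total=6.00, V=3.83; Q3=3.83, Q2=19.17; dissipated=2.817
Op 2: CLOSE 2-3: Q_total=23.00, C_total=6.00, V=3.83; Q2=19.17, Q3=3.83; dissipated=0.000
Op 3: CLOSE 1-3: Q_total=23.83, C_total=7.00, V=3.40; Q1=20.43, Q3=3.40; dissipated=0.107
Final charges: Q1=20.43, Q2=19.17, Q3=3.40

Answer: 20.43 μC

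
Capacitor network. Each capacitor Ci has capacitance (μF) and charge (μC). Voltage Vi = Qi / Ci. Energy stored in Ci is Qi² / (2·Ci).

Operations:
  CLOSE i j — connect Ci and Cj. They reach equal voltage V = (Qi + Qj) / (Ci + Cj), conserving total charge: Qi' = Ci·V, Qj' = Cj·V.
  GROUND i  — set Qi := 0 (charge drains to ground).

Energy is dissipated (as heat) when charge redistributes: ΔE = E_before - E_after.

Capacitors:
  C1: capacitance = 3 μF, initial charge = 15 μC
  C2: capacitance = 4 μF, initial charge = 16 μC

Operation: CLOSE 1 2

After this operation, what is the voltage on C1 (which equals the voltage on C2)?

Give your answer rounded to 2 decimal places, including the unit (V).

Initial: C1(3μF, Q=15μC, V=5.00V), C2(4μF, Q=16μC, V=4.00V)
Op 1: CLOSE 1-2: Q_total=31.00, C_total=7.00, V=4.43; Q1=13.29, Q2=17.71; dissipated=0.857

Answer: 4.43 V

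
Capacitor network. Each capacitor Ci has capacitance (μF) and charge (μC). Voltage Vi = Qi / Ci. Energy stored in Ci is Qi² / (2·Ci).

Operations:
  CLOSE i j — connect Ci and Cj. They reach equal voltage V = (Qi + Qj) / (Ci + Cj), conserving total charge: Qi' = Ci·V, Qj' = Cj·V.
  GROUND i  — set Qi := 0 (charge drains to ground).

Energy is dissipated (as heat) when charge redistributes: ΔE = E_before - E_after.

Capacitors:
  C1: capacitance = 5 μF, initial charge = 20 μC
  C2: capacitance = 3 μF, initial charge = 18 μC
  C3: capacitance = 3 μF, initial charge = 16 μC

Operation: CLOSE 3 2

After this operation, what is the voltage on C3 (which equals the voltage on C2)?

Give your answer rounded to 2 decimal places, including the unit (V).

Initial: C1(5μF, Q=20μC, V=4.00V), C2(3μF, Q=18μC, V=6.00V), C3(3μF, Q=16μC, V=5.33V)
Op 1: CLOSE 3-2: Q_total=34.00, C_total=6.00, V=5.67; Q3=17.00, Q2=17.00; dissipated=0.333

Answer: 5.67 V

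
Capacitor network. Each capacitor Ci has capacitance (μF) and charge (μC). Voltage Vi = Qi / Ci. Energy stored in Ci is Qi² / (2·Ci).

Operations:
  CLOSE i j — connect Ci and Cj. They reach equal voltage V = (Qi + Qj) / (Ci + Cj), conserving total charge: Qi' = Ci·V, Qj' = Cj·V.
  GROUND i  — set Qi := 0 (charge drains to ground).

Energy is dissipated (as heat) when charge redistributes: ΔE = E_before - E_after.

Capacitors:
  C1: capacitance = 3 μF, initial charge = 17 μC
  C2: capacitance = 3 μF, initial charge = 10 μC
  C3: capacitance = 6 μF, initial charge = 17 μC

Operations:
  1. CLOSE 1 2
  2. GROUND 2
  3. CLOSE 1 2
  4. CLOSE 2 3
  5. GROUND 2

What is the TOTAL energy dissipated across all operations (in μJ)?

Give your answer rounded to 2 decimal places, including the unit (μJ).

Initial: C1(3μF, Q=17μC, V=5.67V), C2(3μF, Q=10μC, V=3.33V), C3(6μF, Q=17μC, V=2.83V)
Op 1: CLOSE 1-2: Q_total=27.00, C_total=6.00, V=4.50; Q1=13.50, Q2=13.50; dissipated=4.083
Op 2: GROUND 2: Q2=0; energy lost=30.375
Op 3: CLOSE 1-2: Q_total=13.50, C_total=6.00, V=2.25; Q1=6.75, Q2=6.75; dissipated=15.188
Op 4: CLOSE 2-3: Q_total=23.75, C_total=9.00, V=2.64; Q2=7.92, Q3=15.83; dissipated=0.340
Op 5: GROUND 2: Q2=0; energy lost=10.446
Total dissipated: 60.432 μJ

Answer: 60.43 μJ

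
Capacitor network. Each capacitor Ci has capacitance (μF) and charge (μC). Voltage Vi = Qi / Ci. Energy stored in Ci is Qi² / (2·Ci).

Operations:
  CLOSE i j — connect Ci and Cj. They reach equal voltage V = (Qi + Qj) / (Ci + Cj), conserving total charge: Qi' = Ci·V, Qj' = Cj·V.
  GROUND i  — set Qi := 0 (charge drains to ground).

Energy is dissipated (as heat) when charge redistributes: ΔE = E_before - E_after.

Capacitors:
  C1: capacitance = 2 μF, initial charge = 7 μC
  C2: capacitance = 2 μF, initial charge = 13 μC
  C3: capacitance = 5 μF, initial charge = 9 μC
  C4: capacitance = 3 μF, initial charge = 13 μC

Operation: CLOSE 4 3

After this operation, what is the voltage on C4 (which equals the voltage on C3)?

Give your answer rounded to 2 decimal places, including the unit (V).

Initial: C1(2μF, Q=7μC, V=3.50V), C2(2μF, Q=13μC, V=6.50V), C3(5μF, Q=9μC, V=1.80V), C4(3μF, Q=13μC, V=4.33V)
Op 1: CLOSE 4-3: Q_total=22.00, C_total=8.00, V=2.75; Q4=8.25, Q3=13.75; dissipated=6.017

Answer: 2.75 V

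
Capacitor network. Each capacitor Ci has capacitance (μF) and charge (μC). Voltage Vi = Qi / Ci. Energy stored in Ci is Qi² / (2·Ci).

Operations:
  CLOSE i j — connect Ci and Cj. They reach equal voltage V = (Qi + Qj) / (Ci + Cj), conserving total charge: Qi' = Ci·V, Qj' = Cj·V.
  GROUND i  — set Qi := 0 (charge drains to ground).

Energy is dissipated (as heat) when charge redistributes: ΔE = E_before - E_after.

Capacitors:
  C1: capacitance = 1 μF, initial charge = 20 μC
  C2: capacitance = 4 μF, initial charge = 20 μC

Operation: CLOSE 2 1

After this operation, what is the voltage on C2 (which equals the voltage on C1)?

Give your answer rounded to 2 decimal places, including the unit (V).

Answer: 8.00 V

Derivation:
Initial: C1(1μF, Q=20μC, V=20.00V), C2(4μF, Q=20μC, V=5.00V)
Op 1: CLOSE 2-1: Q_total=40.00, C_total=5.00, V=8.00; Q2=32.00, Q1=8.00; dissipated=90.000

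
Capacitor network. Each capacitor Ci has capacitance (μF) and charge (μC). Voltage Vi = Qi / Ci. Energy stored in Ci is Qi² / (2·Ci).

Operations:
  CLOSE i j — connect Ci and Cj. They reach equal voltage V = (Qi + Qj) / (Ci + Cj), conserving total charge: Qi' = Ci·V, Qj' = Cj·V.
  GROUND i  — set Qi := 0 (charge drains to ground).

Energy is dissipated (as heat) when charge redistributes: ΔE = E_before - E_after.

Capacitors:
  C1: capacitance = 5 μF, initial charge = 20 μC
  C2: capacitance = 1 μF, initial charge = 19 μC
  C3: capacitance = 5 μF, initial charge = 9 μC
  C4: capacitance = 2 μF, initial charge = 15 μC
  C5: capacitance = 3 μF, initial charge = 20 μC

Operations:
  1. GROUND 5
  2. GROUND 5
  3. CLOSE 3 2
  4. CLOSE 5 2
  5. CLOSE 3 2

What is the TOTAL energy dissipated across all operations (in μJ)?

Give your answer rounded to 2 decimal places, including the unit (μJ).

Initial: C1(5μF, Q=20μC, V=4.00V), C2(1μF, Q=19μC, V=19.00V), C3(5μF, Q=9μC, V=1.80V), C4(2μF, Q=15μC, V=7.50V), C5(3μF, Q=20μC, V=6.67V)
Op 1: GROUND 5: Q5=0; energy lost=66.667
Op 2: GROUND 5: Q5=0; energy lost=0.000
Op 3: CLOSE 3-2: Q_total=28.00, C_total=6.00, V=4.67; Q3=23.33, Q2=4.67; dissipated=123.267
Op 4: CLOSE 5-2: Q_total=4.67, C_total=4.00, V=1.17; Q5=3.50, Q2=1.17; dissipated=8.167
Op 5: CLOSE 3-2: Q_total=24.50, C_total=6.00, V=4.08; Q3=20.42, Q2=4.08; dissipated=5.104
Total dissipated: 203.204 μJ

Answer: 203.20 μJ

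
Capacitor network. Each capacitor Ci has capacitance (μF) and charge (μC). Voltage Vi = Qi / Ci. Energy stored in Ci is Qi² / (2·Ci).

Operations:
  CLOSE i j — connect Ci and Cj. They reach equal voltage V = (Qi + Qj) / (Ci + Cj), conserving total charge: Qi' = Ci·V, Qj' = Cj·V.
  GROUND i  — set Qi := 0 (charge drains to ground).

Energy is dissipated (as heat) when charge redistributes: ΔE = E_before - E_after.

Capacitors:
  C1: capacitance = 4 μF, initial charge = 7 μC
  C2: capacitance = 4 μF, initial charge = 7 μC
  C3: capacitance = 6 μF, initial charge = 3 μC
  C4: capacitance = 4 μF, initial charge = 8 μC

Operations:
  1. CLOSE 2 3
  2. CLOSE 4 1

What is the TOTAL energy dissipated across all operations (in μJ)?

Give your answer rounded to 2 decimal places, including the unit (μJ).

Answer: 1.94 μJ

Derivation:
Initial: C1(4μF, Q=7μC, V=1.75V), C2(4μF, Q=7μC, V=1.75V), C3(6μF, Q=3μC, V=0.50V), C4(4μF, Q=8μC, V=2.00V)
Op 1: CLOSE 2-3: Q_total=10.00, C_total=10.00, V=1.00; Q2=4.00, Q3=6.00; dissipated=1.875
Op 2: CLOSE 4-1: Q_total=15.00, C_total=8.00, V=1.88; Q4=7.50, Q1=7.50; dissipated=0.062
Total dissipated: 1.938 μJ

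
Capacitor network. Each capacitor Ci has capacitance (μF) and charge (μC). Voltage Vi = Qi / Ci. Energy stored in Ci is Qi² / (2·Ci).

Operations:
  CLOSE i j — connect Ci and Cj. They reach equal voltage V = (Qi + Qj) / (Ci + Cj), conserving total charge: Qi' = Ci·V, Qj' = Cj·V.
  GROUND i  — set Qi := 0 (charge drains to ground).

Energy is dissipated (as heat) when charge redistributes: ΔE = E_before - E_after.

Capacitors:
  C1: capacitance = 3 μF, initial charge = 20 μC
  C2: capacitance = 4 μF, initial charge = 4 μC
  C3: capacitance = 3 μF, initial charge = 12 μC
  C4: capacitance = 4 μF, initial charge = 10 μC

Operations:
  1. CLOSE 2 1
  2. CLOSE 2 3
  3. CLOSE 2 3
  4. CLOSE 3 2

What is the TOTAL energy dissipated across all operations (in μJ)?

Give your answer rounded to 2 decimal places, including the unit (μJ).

Initial: C1(3μF, Q=20μC, V=6.67V), C2(4μF, Q=4μC, V=1.00V), C3(3μF, Q=12μC, V=4.00V), C4(4μF, Q=10μC, V=2.50V)
Op 1: CLOSE 2-1: Q_total=24.00, C_total=7.00, V=3.43; Q2=13.71, Q1=10.29; dissipated=27.524
Op 2: CLOSE 2-3: Q_total=25.71, C_total=7.00, V=3.67; Q2=14.69, Q3=11.02; dissipated=0.280
Op 3: CLOSE 2-3: Q_total=25.71, C_total=7.00, V=3.67; Q2=14.69, Q3=11.02; dissipated=0.000
Op 4: CLOSE 3-2: Q_total=25.71, C_total=7.00, V=3.67; Q3=11.02, Q2=14.69; dissipated=0.000
Total dissipated: 27.804 μJ

Answer: 27.80 μJ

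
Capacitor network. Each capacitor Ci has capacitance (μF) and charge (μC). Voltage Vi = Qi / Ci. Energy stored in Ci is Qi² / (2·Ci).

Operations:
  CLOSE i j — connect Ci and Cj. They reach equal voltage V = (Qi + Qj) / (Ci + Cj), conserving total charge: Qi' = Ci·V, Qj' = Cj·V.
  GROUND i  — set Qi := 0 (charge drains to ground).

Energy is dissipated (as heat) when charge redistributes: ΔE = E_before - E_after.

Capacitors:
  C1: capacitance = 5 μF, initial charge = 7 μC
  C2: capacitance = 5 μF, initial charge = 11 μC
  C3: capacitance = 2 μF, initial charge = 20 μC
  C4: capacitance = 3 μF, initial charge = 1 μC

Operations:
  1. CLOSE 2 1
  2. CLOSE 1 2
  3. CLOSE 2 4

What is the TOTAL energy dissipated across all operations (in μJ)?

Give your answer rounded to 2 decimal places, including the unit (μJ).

Answer: 2.82 μJ

Derivation:
Initial: C1(5μF, Q=7μC, V=1.40V), C2(5μF, Q=11μC, V=2.20V), C3(2μF, Q=20μC, V=10.00V), C4(3μF, Q=1μC, V=0.33V)
Op 1: CLOSE 2-1: Q_total=18.00, C_total=10.00, V=1.80; Q2=9.00, Q1=9.00; dissipated=0.800
Op 2: CLOSE 1-2: Q_total=18.00, C_total=10.00, V=1.80; Q1=9.00, Q2=9.00; dissipated=0.000
Op 3: CLOSE 2-4: Q_total=10.00, C_total=8.00, V=1.25; Q2=6.25, Q4=3.75; dissipated=2.017
Total dissipated: 2.817 μJ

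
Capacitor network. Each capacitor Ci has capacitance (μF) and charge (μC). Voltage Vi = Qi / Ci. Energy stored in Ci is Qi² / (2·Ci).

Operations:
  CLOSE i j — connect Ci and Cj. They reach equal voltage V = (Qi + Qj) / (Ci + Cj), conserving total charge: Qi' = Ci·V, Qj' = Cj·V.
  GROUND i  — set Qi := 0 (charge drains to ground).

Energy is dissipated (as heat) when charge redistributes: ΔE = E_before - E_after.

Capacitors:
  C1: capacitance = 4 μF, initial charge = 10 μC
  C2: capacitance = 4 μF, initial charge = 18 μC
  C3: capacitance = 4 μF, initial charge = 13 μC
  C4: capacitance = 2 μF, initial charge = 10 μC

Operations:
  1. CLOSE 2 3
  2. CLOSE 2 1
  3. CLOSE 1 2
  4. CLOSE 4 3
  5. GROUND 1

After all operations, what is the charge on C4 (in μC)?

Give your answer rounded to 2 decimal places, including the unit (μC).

Initial: C1(4μF, Q=10μC, V=2.50V), C2(4μF, Q=18μC, V=4.50V), C3(4μF, Q=13μC, V=3.25V), C4(2μF, Q=10μC, V=5.00V)
Op 1: CLOSE 2-3: Q_total=31.00, C_total=8.00, V=3.88; Q2=15.50, Q3=15.50; dissipated=1.562
Op 2: CLOSE 2-1: Q_total=25.50, C_total=8.00, V=3.19; Q2=12.75, Q1=12.75; dissipated=1.891
Op 3: CLOSE 1-2: Q_total=25.50, C_total=8.00, V=3.19; Q1=12.75, Q2=12.75; dissipated=0.000
Op 4: CLOSE 4-3: Q_total=25.50, C_total=6.00, V=4.25; Q4=8.50, Q3=17.00; dissipated=0.844
Op 5: GROUND 1: Q1=0; energy lost=20.320
Final charges: Q1=0.00, Q2=12.75, Q3=17.00, Q4=8.50

Answer: 8.50 μC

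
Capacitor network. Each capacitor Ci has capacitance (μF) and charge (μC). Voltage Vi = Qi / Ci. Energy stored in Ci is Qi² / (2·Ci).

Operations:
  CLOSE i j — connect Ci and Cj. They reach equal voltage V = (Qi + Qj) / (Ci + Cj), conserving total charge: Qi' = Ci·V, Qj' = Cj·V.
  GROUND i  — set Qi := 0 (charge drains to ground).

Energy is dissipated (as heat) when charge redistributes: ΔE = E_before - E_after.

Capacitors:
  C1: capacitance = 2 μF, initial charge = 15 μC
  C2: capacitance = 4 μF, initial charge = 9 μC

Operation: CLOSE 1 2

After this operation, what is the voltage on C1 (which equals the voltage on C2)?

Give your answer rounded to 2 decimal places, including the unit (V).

Answer: 4.00 V

Derivation:
Initial: C1(2μF, Q=15μC, V=7.50V), C2(4μF, Q=9μC, V=2.25V)
Op 1: CLOSE 1-2: Q_total=24.00, C_total=6.00, V=4.00; Q1=8.00, Q2=16.00; dissipated=18.375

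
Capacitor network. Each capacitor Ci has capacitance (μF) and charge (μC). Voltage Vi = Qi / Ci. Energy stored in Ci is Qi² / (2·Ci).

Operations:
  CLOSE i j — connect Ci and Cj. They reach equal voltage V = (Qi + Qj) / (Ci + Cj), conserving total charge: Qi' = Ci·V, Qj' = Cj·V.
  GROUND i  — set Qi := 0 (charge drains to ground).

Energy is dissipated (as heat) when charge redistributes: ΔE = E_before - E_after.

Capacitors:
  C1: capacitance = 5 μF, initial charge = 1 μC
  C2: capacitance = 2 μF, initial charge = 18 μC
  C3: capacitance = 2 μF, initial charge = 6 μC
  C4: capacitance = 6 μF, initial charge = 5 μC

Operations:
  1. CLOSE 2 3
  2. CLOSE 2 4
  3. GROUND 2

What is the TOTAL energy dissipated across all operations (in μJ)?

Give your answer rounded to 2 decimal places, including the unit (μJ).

Initial: C1(5μF, Q=1μC, V=0.20V), C2(2μF, Q=18μC, V=9.00V), C3(2μF, Q=6μC, V=3.00V), C4(6μF, Q=5μC, V=0.83V)
Op 1: CLOSE 2-3: Q_total=24.00, C_total=4.00, V=6.00; Q2=12.00, Q3=12.00; dissipated=18.000
Op 2: CLOSE 2-4: Q_total=17.00, C_total=8.00, V=2.12; Q2=4.25, Q4=12.75; dissipated=20.021
Op 3: GROUND 2: Q2=0; energy lost=4.516
Total dissipated: 42.536 μJ

Answer: 42.54 μJ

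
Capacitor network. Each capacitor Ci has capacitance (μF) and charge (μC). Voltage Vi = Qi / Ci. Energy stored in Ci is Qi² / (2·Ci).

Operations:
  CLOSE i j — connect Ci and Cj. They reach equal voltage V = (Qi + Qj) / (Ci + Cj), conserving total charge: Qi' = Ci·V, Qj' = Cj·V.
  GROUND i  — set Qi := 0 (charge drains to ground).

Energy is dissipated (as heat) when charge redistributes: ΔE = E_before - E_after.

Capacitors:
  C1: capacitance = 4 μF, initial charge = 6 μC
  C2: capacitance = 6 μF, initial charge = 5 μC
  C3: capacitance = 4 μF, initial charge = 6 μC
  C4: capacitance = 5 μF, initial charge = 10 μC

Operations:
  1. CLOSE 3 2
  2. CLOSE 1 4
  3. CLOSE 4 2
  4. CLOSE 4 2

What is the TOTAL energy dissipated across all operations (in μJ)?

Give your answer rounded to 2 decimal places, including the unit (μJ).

Initial: C1(4μF, Q=6μC, V=1.50V), C2(6μF, Q=5μC, V=0.83V), C3(4μF, Q=6μC, V=1.50V), C4(5μF, Q=10μC, V=2.00V)
Op 1: CLOSE 3-2: Q_total=11.00, C_total=10.00, V=1.10; Q3=4.40, Q2=6.60; dissipated=0.533
Op 2: CLOSE 1-4: Q_total=16.00, C_total=9.00, V=1.78; Q1=7.11, Q4=8.89; dissipated=0.278
Op 3: CLOSE 4-2: Q_total=15.49, C_total=11.00, V=1.41; Q4=7.04, Q2=8.45; dissipated=0.626
Op 4: CLOSE 4-2: Q_total=15.49, C_total=11.00, V=1.41; Q4=7.04, Q2=8.45; dissipated=0.000
Total dissipated: 1.438 μJ

Answer: 1.44 μJ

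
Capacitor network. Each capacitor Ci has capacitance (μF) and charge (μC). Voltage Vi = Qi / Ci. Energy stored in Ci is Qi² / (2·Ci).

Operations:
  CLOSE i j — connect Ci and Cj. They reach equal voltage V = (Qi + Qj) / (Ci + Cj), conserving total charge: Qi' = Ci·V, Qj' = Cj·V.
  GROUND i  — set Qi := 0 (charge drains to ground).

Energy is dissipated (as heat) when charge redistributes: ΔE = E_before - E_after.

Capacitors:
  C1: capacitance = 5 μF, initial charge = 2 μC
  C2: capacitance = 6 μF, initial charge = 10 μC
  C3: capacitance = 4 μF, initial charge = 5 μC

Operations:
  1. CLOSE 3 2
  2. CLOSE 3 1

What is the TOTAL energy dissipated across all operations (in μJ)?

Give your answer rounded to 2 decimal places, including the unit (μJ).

Answer: 1.55 μJ

Derivation:
Initial: C1(5μF, Q=2μC, V=0.40V), C2(6μF, Q=10μC, V=1.67V), C3(4μF, Q=5μC, V=1.25V)
Op 1: CLOSE 3-2: Q_total=15.00, C_total=10.00, V=1.50; Q3=6.00, Q2=9.00; dissipated=0.208
Op 2: CLOSE 3-1: Q_total=8.00, C_total=9.00, V=0.89; Q3=3.56, Q1=4.44; dissipated=1.344
Total dissipated: 1.553 μJ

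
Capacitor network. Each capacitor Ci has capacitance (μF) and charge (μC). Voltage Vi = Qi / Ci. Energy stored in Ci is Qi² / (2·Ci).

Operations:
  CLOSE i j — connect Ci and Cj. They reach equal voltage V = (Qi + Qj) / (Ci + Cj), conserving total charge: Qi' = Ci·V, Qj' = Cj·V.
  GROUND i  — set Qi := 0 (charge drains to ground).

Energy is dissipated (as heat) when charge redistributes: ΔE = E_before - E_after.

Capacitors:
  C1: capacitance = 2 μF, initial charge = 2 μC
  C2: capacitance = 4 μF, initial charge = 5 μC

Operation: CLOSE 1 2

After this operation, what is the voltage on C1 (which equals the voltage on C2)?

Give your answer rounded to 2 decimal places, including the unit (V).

Answer: 1.17 V

Derivation:
Initial: C1(2μF, Q=2μC, V=1.00V), C2(4μF, Q=5μC, V=1.25V)
Op 1: CLOSE 1-2: Q_total=7.00, C_total=6.00, V=1.17; Q1=2.33, Q2=4.67; dissipated=0.042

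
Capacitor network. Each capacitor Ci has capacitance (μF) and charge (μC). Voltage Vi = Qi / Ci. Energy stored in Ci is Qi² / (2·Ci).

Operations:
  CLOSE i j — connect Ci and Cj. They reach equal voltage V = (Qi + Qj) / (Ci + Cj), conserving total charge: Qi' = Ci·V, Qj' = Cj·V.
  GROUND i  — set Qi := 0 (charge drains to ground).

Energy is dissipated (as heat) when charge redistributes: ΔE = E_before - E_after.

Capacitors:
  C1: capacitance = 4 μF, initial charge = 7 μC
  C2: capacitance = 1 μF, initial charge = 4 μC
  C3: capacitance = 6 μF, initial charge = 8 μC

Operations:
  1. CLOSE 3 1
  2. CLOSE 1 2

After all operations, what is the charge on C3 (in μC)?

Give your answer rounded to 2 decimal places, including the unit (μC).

Initial: C1(4μF, Q=7μC, V=1.75V), C2(1μF, Q=4μC, V=4.00V), C3(6μF, Q=8μC, V=1.33V)
Op 1: CLOSE 3-1: Q_total=15.00, C_total=10.00, V=1.50; Q3=9.00, Q1=6.00; dissipated=0.208
Op 2: CLOSE 1-2: Q_total=10.00, C_total=5.00, V=2.00; Q1=8.00, Q2=2.00; dissipated=2.500
Final charges: Q1=8.00, Q2=2.00, Q3=9.00

Answer: 9.00 μC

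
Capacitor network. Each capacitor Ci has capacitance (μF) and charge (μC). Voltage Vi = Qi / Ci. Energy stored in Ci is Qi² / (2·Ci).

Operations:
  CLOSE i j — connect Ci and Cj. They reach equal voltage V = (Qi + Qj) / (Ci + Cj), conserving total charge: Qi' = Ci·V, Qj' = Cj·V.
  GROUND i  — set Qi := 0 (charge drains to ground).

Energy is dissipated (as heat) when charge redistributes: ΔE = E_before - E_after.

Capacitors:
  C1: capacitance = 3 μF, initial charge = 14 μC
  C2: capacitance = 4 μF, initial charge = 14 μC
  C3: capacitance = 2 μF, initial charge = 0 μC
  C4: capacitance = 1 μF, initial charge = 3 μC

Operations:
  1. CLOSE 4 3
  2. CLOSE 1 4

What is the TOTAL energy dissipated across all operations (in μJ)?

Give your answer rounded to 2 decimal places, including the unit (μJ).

Initial: C1(3μF, Q=14μC, V=4.67V), C2(4μF, Q=14μC, V=3.50V), C3(2μF, Q=0μC, V=0.00V), C4(1μF, Q=3μC, V=3.00V)
Op 1: CLOSE 4-3: Q_total=3.00, C_total=3.00, V=1.00; Q4=1.00, Q3=2.00; dissipated=3.000
Op 2: CLOSE 1-4: Q_total=15.00, C_total=4.00, V=3.75; Q1=11.25, Q4=3.75; dissipated=5.042
Total dissipated: 8.042 μJ

Answer: 8.04 μJ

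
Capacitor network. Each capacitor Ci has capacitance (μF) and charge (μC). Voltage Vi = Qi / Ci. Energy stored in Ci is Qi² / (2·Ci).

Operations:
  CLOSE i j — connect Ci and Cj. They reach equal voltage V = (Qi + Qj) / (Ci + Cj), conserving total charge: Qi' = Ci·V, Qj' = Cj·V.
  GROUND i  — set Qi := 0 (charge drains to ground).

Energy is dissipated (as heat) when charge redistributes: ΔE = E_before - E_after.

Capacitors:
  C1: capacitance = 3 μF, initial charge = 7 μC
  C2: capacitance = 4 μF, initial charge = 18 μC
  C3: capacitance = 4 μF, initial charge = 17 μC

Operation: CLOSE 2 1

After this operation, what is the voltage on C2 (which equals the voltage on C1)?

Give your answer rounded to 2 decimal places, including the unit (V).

Answer: 3.57 V

Derivation:
Initial: C1(3μF, Q=7μC, V=2.33V), C2(4μF, Q=18μC, V=4.50V), C3(4μF, Q=17μC, V=4.25V)
Op 1: CLOSE 2-1: Q_total=25.00, C_total=7.00, V=3.57; Q2=14.29, Q1=10.71; dissipated=4.024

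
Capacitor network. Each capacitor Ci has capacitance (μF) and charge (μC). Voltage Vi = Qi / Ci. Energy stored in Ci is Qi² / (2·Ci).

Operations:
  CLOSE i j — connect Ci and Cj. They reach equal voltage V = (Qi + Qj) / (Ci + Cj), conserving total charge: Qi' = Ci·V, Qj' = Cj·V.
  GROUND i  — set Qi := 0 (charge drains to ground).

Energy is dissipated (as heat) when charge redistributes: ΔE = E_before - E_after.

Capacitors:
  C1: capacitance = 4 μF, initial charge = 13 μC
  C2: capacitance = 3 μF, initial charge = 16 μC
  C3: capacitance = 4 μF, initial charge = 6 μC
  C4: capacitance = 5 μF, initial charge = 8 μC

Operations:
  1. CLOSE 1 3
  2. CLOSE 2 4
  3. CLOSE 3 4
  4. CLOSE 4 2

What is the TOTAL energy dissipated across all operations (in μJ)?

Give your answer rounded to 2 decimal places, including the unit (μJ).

Answer: 16.64 μJ

Derivation:
Initial: C1(4μF, Q=13μC, V=3.25V), C2(3μF, Q=16μC, V=5.33V), C3(4μF, Q=6μC, V=1.50V), C4(5μF, Q=8μC, V=1.60V)
Op 1: CLOSE 1-3: Q_total=19.00, C_total=8.00, V=2.38; Q1=9.50, Q3=9.50; dissipated=3.062
Op 2: CLOSE 2-4: Q_total=24.00, C_total=8.00, V=3.00; Q2=9.00, Q4=15.00; dissipated=13.067
Op 3: CLOSE 3-4: Q_total=24.50, C_total=9.00, V=2.72; Q3=10.89, Q4=13.61; dissipated=0.434
Op 4: CLOSE 4-2: Q_total=22.61, C_total=8.00, V=2.83; Q4=14.13, Q2=8.48; dissipated=0.072
Total dissipated: 16.636 μJ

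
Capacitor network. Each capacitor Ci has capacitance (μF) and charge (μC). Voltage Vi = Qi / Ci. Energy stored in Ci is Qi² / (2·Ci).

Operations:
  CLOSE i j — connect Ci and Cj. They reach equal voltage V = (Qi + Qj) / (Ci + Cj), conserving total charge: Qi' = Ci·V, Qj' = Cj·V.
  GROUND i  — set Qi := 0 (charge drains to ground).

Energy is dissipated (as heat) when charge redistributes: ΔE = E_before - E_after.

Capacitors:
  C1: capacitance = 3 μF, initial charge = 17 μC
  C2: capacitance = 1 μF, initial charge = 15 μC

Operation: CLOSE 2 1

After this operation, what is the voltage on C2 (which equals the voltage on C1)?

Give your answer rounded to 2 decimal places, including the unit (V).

Answer: 8.00 V

Derivation:
Initial: C1(3μF, Q=17μC, V=5.67V), C2(1μF, Q=15μC, V=15.00V)
Op 1: CLOSE 2-1: Q_total=32.00, C_total=4.00, V=8.00; Q2=8.00, Q1=24.00; dissipated=32.667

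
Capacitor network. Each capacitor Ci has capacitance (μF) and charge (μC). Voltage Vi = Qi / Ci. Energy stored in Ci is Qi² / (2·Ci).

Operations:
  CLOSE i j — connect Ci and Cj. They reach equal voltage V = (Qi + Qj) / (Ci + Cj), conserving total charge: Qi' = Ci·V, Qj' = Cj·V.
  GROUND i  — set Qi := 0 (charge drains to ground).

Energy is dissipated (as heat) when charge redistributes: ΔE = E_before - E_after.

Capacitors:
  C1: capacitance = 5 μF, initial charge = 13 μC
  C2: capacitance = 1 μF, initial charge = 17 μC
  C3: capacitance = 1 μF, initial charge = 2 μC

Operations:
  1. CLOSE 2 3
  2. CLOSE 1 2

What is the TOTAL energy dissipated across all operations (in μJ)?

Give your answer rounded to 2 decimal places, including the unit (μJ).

Answer: 76.09 μJ

Derivation:
Initial: C1(5μF, Q=13μC, V=2.60V), C2(1μF, Q=17μC, V=17.00V), C3(1μF, Q=2μC, V=2.00V)
Op 1: CLOSE 2-3: Q_total=19.00, C_total=2.00, V=9.50; Q2=9.50, Q3=9.50; dissipated=56.250
Op 2: CLOSE 1-2: Q_total=22.50, C_total=6.00, V=3.75; Q1=18.75, Q2=3.75; dissipated=19.837
Total dissipated: 76.088 μJ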